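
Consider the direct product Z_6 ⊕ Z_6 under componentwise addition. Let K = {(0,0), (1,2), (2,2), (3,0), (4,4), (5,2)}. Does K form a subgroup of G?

No

(5,2) ∈ K but its inverse (1,4) ∉ K, so K is not a subgroup.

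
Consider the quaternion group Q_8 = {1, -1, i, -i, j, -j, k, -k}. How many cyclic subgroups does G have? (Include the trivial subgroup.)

Each element a generates a cyclic subgroup ⟨a⟩; distinct elements may generate the same one (a cyclic group of order d has φ(d) generators).
Cyclic subgroups by order — order 1: 1; order 2: 1; order 4: 3.
Total: 5.

5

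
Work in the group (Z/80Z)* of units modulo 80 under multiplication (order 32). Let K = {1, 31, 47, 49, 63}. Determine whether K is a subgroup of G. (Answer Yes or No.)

No

|K| = 5 does not divide |G| = 32, so by Lagrange K is not a subgroup.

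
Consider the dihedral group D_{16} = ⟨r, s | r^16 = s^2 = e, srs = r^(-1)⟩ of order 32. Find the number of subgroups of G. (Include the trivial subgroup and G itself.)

36

|G| = 32, so by Lagrange every subgroup order divides 32. Divisors: 1, 2, 4, 8, 16, 32.
Subgroups by order — order 1: 1; order 2: 17; order 4: 9; order 8: 5; order 16: 3; order 32: 1.
Total: 1 + 17 + 9 + 5 + 3 + 1 = 36.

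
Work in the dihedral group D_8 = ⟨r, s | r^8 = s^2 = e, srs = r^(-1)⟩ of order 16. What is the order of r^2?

Computing powers of r^2: the smallest k with (r^2)^k = e is k = 4.

4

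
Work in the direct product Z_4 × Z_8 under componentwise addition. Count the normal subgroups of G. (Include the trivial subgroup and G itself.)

G is abelian, so every subgroup is normal.
G has 22 subgroups in total, hence 22 normal subgroups.

22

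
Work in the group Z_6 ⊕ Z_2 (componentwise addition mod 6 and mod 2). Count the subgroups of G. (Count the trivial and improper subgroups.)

|G| = 12, so by Lagrange every subgroup order divides 12. Divisors: 1, 2, 3, 4, 6, 12.
Subgroups by order — order 1: 1; order 2: 3; order 3: 1; order 4: 1; order 6: 3; order 12: 1.
Total: 1 + 3 + 1 + 1 + 3 + 1 = 10.

10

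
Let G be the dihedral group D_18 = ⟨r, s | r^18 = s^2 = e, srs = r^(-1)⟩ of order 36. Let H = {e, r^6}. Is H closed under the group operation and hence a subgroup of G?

r^6 ∈ H but its inverse r^12 ∉ H, so H is not a subgroup.

No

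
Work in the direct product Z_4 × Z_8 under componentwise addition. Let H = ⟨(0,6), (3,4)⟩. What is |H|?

16

|⟨(0,6)⟩| = 4 and |⟨(3,4)⟩| = 4, so |H| is a multiple of lcm(4, 4) = 4 and divides |G| = 32.
Closing under the operation: H = {(0,0), (0,2), (0,4), (0,6), (1,0), (1,2), (1,4), (1,6), (2,0), (2,2), (2,4), (2,6), (3,0), (3,2), (3,4), (3,6)}, so |H| = 16.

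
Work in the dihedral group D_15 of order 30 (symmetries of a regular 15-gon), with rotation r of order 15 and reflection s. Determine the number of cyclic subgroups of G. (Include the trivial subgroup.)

19

A cyclic subgroup of order d is generated by each of its φ(d) elements of order d, so the cyclic subgroups of order d number (#elements of order d)/φ(d).
Cyclic subgroups by order — order 1: 1; order 2: 15; order 3: 1; order 5: 1; order 15: 1.
Total: 19.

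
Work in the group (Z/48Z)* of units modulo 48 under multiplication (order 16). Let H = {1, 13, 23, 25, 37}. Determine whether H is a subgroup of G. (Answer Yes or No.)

|H| = 5 does not divide |G| = 16, so by Lagrange H is not a subgroup.

No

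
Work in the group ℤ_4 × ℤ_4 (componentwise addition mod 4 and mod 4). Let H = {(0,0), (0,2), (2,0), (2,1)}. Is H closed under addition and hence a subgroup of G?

No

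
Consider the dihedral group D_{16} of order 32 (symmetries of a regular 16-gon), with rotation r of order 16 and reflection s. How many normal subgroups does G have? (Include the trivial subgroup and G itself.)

G has 36 subgroups. Checking conjugation-invariance by order — order 1: 1/1 normal; order 2: 1/17 normal; order 4: 1/9 normal; order 8: 1/5 normal; order 16: 3/3 normal; order 32: 1/1 normal.
Total normal subgroups: 8.

8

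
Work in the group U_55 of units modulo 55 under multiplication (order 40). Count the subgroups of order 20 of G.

3

|G| = 40 and 20 | 40, so subgroups of order 20 are possible by Lagrange.
The subgroups of order 20 are: {1, 3, 4, 9, 12, 14, 16, 23, 26, 27, 31, 34, 36, 37, 38, 42, 47, 48, 49, 53}; {1, 2, 4, 7, 8, 9, 13, 14, 16, 17, 18, 26, 28, 31, 32, 34, 36, 43, 49, 52}; {1, 4, 6, 9, 14, 16, 19, 21, 24, 26, 29, 31, 34, 36, 39, 41, 46, 49, 51, 54}.
So G has 3 subgroups of order 20.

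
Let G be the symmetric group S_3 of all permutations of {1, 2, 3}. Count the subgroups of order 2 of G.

|G| = 6 and 2 | 6, so subgroups of order 2 are possible by Lagrange.
The subgroups of order 2 are: {e, (1 2)}; {e, (1 3)}; {e, (2 3)}.
So G has 3 subgroups of order 2.

3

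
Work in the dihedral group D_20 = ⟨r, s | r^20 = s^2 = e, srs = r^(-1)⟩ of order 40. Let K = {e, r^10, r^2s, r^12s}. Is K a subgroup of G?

Yes

|K| = 4 divides |G| = 40, consistent with Lagrange.
K contains the identity, every element's inverse is in K, and K is closed under ·: it is a subgroup.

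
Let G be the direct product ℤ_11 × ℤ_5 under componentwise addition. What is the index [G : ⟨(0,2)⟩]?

11

|⟨(0,2)⟩| = 5 and |G| = 55.
By Lagrange, [G : H] = |G|/|H| = 55/5 = 11.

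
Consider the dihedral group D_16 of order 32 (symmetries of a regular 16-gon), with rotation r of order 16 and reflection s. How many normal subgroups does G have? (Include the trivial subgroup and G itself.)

8

G has 36 subgroups. Checking conjugation-invariance by order — order 1: 1/1 normal; order 2: 1/17 normal; order 4: 1/9 normal; order 8: 1/5 normal; order 16: 3/3 normal; order 32: 1/1 normal.
Total normal subgroups: 8.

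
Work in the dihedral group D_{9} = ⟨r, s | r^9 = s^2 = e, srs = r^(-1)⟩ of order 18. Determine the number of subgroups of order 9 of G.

|G| = 18 and 9 | 18, so subgroups of order 9 are possible by Lagrange.
The subgroups of order 9 are: {e, r, r^2, r^3, r^4, r^5, r^6, r^7, r^8}.
So G has 1 subgroup of order 9.

1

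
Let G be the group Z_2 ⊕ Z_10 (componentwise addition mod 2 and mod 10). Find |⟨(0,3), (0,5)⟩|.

10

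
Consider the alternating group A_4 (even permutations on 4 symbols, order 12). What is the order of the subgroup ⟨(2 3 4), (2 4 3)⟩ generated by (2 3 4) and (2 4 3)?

3

|⟨(2 3 4)⟩| = 3 and |⟨(2 4 3)⟩| = 3, so |H| is a multiple of lcm(3, 3) = 3 and divides |G| = 12.
Closing under the operation: H = {e, (2 3 4), (2 4 3)}, so |H| = 3.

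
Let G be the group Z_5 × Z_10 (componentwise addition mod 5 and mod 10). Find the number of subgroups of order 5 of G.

6

|G| = 50 and 5 | 50, so subgroups of order 5 are possible by Lagrange.
The subgroups of order 5 are: {(0,0), (0,2), (0,4), (0,6), (0,8)}; {(0,0), (1,0), (2,0), (3,0), (4,0)}; {(0,0), (1,2), (2,4), (3,6), (4,8)}; {(0,0), (1,4), (2,8), (3,2), (4,6)}; … (6 in all).
So G has 6 subgroups of order 5.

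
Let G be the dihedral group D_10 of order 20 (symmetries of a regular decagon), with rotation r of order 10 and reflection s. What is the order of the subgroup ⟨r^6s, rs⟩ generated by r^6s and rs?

4

|⟨r^6s⟩| = 2 and |⟨rs⟩| = 2, so |H| is a multiple of lcm(2, 2) = 2 and divides |G| = 20.
Closing under the operation: H = {e, r^5, rs, r^6s}, so |H| = 4.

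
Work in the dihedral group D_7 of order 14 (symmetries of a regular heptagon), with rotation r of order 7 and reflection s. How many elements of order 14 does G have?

0

No element of G has order 14 (even though 14 | 14).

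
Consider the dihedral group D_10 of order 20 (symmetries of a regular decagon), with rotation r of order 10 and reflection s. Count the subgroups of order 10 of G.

|G| = 20 and 10 | 20, so subgroups of order 10 are possible by Lagrange.
The subgroups of order 10 are: {e, r, r^2, r^3, r^4, r^5, r^6, r^7, r^8, r^9}; {e, r^2, r^4, r^6, r^8, s, r^2s, r^4s, r^6s, r^8s}; {e, r^2, r^4, r^6, r^8, rs, r^3s, r^5s, r^7s, r^9s}.
So G has 3 subgroups of order 10.

3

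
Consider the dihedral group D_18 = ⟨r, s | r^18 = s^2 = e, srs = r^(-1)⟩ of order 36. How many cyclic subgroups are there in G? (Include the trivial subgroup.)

24

A cyclic subgroup of order d is generated by each of its φ(d) elements of order d, so the cyclic subgroups of order d number (#elements of order d)/φ(d).
Cyclic subgroups by order — order 1: 1; order 2: 19; order 3: 1; order 6: 1; order 9: 1; order 18: 1.
Total: 24.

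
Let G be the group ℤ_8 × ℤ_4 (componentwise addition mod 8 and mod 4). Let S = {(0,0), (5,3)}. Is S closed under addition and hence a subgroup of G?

(5,3) ∈ S but its inverse (3,1) ∉ S, so S is not a subgroup.

No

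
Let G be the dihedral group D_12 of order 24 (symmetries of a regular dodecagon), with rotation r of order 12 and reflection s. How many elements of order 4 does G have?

2

The elements of order 4 are: r^3, r^9.
That's 2.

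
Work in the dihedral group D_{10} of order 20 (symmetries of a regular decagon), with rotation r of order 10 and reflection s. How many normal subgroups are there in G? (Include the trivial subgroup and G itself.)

G has 22 subgroups. Checking conjugation-invariance by order — order 1: 1/1 normal; order 2: 1/11 normal; order 4: 0/5 normal; order 5: 1/1 normal; order 10: 3/3 normal; order 20: 1/1 normal.
Total normal subgroups: 7.

7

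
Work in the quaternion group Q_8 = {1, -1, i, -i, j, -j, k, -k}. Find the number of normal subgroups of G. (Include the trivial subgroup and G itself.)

6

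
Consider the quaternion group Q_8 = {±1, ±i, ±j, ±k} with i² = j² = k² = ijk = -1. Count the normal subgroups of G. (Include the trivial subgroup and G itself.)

6

G has 6 subgroups. Checking conjugation-invariance by order — order 1: 1/1 normal; order 2: 1/1 normal; order 4: 3/3 normal; order 8: 1/1 normal.
Total normal subgroups: 6.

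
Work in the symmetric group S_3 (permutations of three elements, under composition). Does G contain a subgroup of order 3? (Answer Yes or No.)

3 | 6. A subgroup of order 3 is {e, (1 2 3), (1 3 2)}.

Yes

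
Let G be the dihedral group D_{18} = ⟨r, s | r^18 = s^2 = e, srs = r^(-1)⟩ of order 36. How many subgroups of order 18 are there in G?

3

|G| = 36 and 18 | 36, so subgroups of order 18 are possible by Lagrange.
The subgroups of order 18 are: {e, r, r^2, r^3, r^4, r^5, r^6, r^7, r^8, r^9, r^10, r^11, r^12, r^13, r^14, r^15, r^16, r^17}; {e, r^2, r^4, r^6, r^8, r^10, r^12, r^14, r^16, s, r^2s, r^4s, r^6s, r^8s, r^10s, r^12s, r^14s, r^16s}; {e, r^2, r^4, r^6, r^8, r^10, r^12, r^14, r^16, rs, r^3s, r^5s, r^7s, r^9s, r^11s, r^13s, r^15s, r^17s}.
So G has 3 subgroups of order 18.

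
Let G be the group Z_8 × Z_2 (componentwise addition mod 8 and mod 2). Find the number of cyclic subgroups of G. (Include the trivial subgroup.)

A cyclic subgroup of order d is generated by each of its φ(d) elements of order d, so the cyclic subgroups of order d number (#elements of order d)/φ(d).
Cyclic subgroups by order — order 1: 1; order 2: 3; order 4: 2; order 8: 2.
Total: 8.

8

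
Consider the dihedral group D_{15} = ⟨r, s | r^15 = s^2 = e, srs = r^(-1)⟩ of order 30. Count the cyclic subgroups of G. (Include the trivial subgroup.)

A cyclic subgroup of order d is generated by each of its φ(d) elements of order d, so the cyclic subgroups of order d number (#elements of order d)/φ(d).
Cyclic subgroups by order — order 1: 1; order 2: 15; order 3: 1; order 5: 1; order 15: 1.
Total: 19.

19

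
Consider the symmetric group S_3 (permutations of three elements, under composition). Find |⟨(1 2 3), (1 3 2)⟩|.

3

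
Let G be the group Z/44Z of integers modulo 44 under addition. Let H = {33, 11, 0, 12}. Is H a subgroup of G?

No

12 ∈ H but its inverse 32 ∉ H, so H is not a subgroup.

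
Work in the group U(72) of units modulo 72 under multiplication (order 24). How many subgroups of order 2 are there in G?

|G| = 24 and 2 | 24, so subgroups of order 2 are possible by Lagrange.
The subgroups of order 2 are: {1, 17}; {1, 19}; {1, 35}; {1, 37}; … (7 in all).
So G has 7 subgroups of order 2.

7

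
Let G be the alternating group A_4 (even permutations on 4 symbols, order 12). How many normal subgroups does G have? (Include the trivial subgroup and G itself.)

G has 10 subgroups. Checking conjugation-invariance by order — order 1: 1/1 normal; order 2: 0/3 normal; order 3: 0/4 normal; order 4: 1/1 normal; order 12: 1/1 normal.
Total normal subgroups: 3.

3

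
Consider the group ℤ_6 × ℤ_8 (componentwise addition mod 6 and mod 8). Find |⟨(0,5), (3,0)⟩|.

|⟨(0,5)⟩| = 8 and |⟨(3,0)⟩| = 2, so |H| is a multiple of lcm(8, 2) = 8 and divides |G| = 48.
Closing under the operation: H = {(0,0), (0,1), (0,2), (0,3), (0,4), (0,5), (0,6), (0,7), (3,0), (3,1), (3,2), (3,3), (3,4), (3,5), (3,6), (3,7)}, so |H| = 16.

16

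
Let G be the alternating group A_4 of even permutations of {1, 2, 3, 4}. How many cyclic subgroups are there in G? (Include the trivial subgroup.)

Each element a generates a cyclic subgroup ⟨a⟩; distinct elements may generate the same one (a cyclic group of order d has φ(d) generators).
Cyclic subgroups by order — order 1: 1; order 2: 3; order 3: 4.
Total: 8.

8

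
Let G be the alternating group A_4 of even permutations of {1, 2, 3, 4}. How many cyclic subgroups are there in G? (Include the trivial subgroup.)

Group the elements of G by the cyclic subgroup they generate; each cyclic subgroup of order d accounts for φ(d) elements.
Cyclic subgroups by order — order 1: 1; order 2: 3; order 3: 4.
Total: 8.

8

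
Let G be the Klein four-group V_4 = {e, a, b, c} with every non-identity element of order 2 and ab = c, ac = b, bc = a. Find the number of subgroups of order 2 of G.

|G| = 4 and 2 | 4, so subgroups of order 2 are possible by Lagrange.
The subgroups of order 2 are: {e, a}; {e, b}; {e, c}.
So G has 3 subgroups of order 2.

3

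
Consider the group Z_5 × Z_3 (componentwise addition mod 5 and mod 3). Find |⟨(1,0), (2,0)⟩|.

|⟨(1,0)⟩| = 5 and |⟨(2,0)⟩| = 5, so |H| is a multiple of lcm(5, 5) = 5 and divides |G| = 15.
Closing under the operation: H = {(0,0), (1,0), (2,0), (3,0), (4,0)}, so |H| = 5.

5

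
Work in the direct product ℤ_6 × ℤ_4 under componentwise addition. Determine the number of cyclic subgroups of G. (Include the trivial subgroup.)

A cyclic subgroup of order d is generated by each of its φ(d) elements of order d, so the cyclic subgroups of order d number (#elements of order d)/φ(d).
Cyclic subgroups by order — order 1: 1; order 2: 3; order 3: 1; order 4: 2; order 6: 3; order 12: 2.
Total: 12.

12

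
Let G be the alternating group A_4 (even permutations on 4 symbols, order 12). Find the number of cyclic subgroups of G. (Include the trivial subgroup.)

A cyclic subgroup of order d is generated by each of its φ(d) elements of order d, so the cyclic subgroups of order d number (#elements of order d)/φ(d).
Cyclic subgroups by order — order 1: 1; order 2: 3; order 3: 4.
Total: 8.

8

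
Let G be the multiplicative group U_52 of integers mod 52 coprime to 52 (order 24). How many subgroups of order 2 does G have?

|G| = 24 and 2 | 24, so subgroups of order 2 are possible by Lagrange.
The subgroups of order 2 are: {1, 25}; {1, 27}; {1, 51}.
So G has 3 subgroups of order 2.

3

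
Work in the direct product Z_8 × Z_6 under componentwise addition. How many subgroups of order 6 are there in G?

|G| = 48 and 6 | 48, so subgroups of order 6 are possible by Lagrange.
The subgroups of order 6 are: {(0,0), (0,1), (0,2), (0,3), (0,4), (0,5)}; {(0,0), (0,2), (0,4), (4,0), (4,2), (4,4)}; {(0,0), (0,2), (0,4), (4,1), (4,3), (4,5)}.
So G has 3 subgroups of order 6.

3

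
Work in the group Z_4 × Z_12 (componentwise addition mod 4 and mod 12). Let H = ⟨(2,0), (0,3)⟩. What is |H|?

8

|⟨(2,0)⟩| = 2 and |⟨(0,3)⟩| = 4, so |H| is a multiple of lcm(2, 4) = 4 and divides |G| = 48.
Closing under the operation: H = {(0,0), (0,3), (0,6), (0,9), (2,0), (2,3), (2,6), (2,9)}, so |H| = 8.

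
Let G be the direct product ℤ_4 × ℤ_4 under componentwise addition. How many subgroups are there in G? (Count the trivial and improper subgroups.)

|G| = 16, so by Lagrange every subgroup order divides 16. Divisors: 1, 2, 4, 8, 16.
Subgroups by order — order 1: 1; order 2: 3; order 4: 7; order 8: 3; order 16: 1.
Total: 1 + 3 + 7 + 3 + 1 = 15.

15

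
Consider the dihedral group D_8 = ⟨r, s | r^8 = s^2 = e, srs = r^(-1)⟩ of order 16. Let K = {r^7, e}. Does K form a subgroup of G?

No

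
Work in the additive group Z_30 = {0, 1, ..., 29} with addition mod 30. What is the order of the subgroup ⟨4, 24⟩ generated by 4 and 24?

|⟨4⟩| = 15 and |⟨24⟩| = 5, so |H| is a multiple of lcm(15, 5) = 15 and divides |G| = 30.
Closing under the operation: H = {0, 2, 4, 6, 8, 10, 12, 14, 16, 18, 20, 22, 24, 26, 28}, so |H| = 15.

15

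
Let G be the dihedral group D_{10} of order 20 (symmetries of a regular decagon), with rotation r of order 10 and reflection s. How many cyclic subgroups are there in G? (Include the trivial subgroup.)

14

Each element a generates a cyclic subgroup ⟨a⟩; distinct elements may generate the same one (a cyclic group of order d has φ(d) generators).
Cyclic subgroups by order — order 1: 1; order 2: 11; order 5: 1; order 10: 1.
Total: 14.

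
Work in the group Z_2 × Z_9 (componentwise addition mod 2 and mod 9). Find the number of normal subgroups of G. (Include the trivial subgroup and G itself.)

G is abelian, so every subgroup is normal.
G has 6 subgroups in total, hence 6 normal subgroups.

6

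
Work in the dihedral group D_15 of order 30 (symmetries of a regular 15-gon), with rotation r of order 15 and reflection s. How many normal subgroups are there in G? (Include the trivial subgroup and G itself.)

5

G has 28 subgroups. Checking conjugation-invariance by order — order 1: 1/1 normal; order 2: 0/15 normal; order 3: 1/1 normal; order 5: 1/1 normal; order 6: 0/5 normal; order 10: 0/3 normal; order 15: 1/1 normal; order 30: 1/1 normal.
Total normal subgroups: 5.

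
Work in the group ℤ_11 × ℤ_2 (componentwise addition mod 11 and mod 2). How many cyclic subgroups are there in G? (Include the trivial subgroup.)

4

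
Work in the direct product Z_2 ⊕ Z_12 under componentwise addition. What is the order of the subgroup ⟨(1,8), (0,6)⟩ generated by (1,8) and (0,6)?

|⟨(1,8)⟩| = 6 and |⟨(0,6)⟩| = 2, so |H| is a multiple of lcm(6, 2) = 6 and divides |G| = 24.
Closing under the operation: H = {(0,0), (0,2), (0,4), (0,6), (0,8), (0,10), (1,0), (1,2), (1,4), (1,6), (1,8), (1,10)}, so |H| = 12.

12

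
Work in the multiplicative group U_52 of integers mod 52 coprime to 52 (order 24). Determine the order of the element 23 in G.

Compute successive powers of 23 mod 52: 23, 9, 51, 29, 43, 1; 23^6 ≡ 1 (mod 52).
So |⟨23⟩| = 6.

6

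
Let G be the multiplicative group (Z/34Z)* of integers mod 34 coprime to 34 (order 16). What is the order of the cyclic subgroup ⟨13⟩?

Compute successive powers of 13 mod 34: 13, 33, 21, 1; 13^4 ≡ 1 (mod 34).
So |⟨13⟩| = 4.

4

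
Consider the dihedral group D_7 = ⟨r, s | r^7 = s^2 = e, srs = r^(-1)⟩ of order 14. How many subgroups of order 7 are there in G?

|G| = 14 and 7 | 14, so subgroups of order 7 are possible by Lagrange.
The subgroups of order 7 are: {e, r, r^2, r^3, r^4, r^5, r^6}.
So G has 1 subgroup of order 7.

1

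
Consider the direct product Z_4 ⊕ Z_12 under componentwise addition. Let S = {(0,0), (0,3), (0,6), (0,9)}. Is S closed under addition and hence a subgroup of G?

Yes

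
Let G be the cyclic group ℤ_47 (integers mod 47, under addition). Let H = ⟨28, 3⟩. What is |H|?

47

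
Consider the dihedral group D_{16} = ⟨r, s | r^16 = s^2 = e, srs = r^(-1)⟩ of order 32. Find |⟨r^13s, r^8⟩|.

|⟨r^13s⟩| = 2 and |⟨r^8⟩| = 2, so |H| is a multiple of lcm(2, 2) = 2 and divides |G| = 32.
Closing under the operation: H = {e, r^8, r^5s, r^13s}, so |H| = 4.

4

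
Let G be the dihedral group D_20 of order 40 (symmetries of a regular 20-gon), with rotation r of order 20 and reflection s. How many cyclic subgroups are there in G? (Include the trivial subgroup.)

26

A cyclic subgroup of order d is generated by each of its φ(d) elements of order d, so the cyclic subgroups of order d number (#elements of order d)/φ(d).
Cyclic subgroups by order — order 1: 1; order 2: 21; order 4: 1; order 5: 1; order 10: 1; order 20: 1.
Total: 26.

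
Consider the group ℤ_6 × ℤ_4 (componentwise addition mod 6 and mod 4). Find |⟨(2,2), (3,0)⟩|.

|⟨(2,2)⟩| = 6 and |⟨(3,0)⟩| = 2, so |H| is a multiple of lcm(6, 2) = 6 and divides |G| = 24.
Closing under the operation: H = {(0,0), (0,2), (1,0), (1,2), (2,0), (2,2), (3,0), (3,2), (4,0), (4,2), (5,0), (5,2)}, so |H| = 12.

12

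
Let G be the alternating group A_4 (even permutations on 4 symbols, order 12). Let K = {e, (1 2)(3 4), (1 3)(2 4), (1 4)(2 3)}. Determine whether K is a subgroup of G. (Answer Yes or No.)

|K| = 4 divides |G| = 12, consistent with Lagrange.
K contains the identity, every element's inverse is in K, and K is closed under ∘: it is a subgroup.

Yes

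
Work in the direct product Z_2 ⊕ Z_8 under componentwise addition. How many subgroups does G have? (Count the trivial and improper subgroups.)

11

|G| = 16, so by Lagrange every subgroup order divides 16. Divisors: 1, 2, 4, 8, 16.
Subgroups by order — order 1: 1; order 2: 3; order 4: 3; order 8: 3; order 16: 1.
Total: 1 + 3 + 3 + 3 + 1 = 11.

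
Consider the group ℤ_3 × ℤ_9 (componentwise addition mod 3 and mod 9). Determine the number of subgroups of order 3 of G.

|G| = 27 and 3 | 27, so subgroups of order 3 are possible by Lagrange.
The subgroups of order 3 are: {(0,0), (0,3), (0,6)}; {(0,0), (1,0), (2,0)}; {(0,0), (1,3), (2,6)}; {(0,0), (1,6), (2,3)}.
So G has 4 subgroups of order 3.

4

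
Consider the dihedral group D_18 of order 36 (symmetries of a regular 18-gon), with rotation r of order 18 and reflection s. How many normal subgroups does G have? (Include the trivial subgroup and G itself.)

9

G has 45 subgroups. Checking conjugation-invariance by order — order 1: 1/1 normal; order 2: 1/19 normal; order 3: 1/1 normal; order 4: 0/9 normal; order 6: 1/7 normal; order 9: 1/1 normal; order 12: 0/3 normal; order 18: 3/3 normal; order 36: 1/1 normal.
Total normal subgroups: 9.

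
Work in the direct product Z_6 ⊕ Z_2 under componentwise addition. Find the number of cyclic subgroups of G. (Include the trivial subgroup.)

Each element a generates a cyclic subgroup ⟨a⟩; distinct elements may generate the same one (a cyclic group of order d has φ(d) generators).
Cyclic subgroups by order — order 1: 1; order 2: 3; order 3: 1; order 6: 3.
Total: 8.

8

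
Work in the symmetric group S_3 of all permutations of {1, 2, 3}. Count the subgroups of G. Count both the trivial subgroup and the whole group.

|G| = 6, so by Lagrange every subgroup order divides 6. Divisors: 1, 2, 3, 6.
Subgroups by order — order 1: 1; order 2: 3; order 3: 1; order 6: 1.
Total: 1 + 3 + 1 + 1 = 6.

6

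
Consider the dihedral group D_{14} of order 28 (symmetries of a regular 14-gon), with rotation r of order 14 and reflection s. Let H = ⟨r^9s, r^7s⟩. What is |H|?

|⟨r^9s⟩| = 2 and |⟨r^7s⟩| = 2, so |H| is a multiple of lcm(2, 2) = 2 and divides |G| = 28.
Closing under the operation: H = {e, r^2, r^4, r^6, r^8, r^10, r^12, rs, r^3s, r^5s, r^7s, r^9s, r^11s, r^13s}, so |H| = 14.

14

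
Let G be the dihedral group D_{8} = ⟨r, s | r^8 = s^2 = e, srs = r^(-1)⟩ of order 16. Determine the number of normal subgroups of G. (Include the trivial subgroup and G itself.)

7

G has 19 subgroups. Checking conjugation-invariance by order — order 1: 1/1 normal; order 2: 1/9 normal; order 4: 1/5 normal; order 8: 3/3 normal; order 16: 1/1 normal.
Total normal subgroups: 7.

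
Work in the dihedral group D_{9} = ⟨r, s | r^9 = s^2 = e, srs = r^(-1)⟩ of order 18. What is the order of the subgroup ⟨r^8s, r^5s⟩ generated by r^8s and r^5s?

6

|⟨r^8s⟩| = 2 and |⟨r^5s⟩| = 2, so |H| is a multiple of lcm(2, 2) = 2 and divides |G| = 18.
Closing under the operation: H = {e, r^3, r^6, r^2s, r^5s, r^8s}, so |H| = 6.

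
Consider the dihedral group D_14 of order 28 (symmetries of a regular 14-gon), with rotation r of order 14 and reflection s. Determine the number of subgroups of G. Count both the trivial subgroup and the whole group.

|G| = 28, so by Lagrange every subgroup order divides 28. Divisors: 1, 2, 4, 7, 14, 28.
Subgroups by order — order 1: 1; order 2: 15; order 4: 7; order 7: 1; order 14: 3; order 28: 1.
Total: 1 + 15 + 7 + 1 + 3 + 1 = 28.

28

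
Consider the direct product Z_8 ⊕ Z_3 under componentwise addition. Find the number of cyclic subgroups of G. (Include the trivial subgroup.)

Each element a generates a cyclic subgroup ⟨a⟩; distinct elements may generate the same one (a cyclic group of order d has φ(d) generators).
Cyclic subgroups by order — order 1: 1; order 2: 1; order 3: 1; order 4: 1; order 6: 1; order 8: 1; order 12: 1; order 24: 1.
Total: 8.

8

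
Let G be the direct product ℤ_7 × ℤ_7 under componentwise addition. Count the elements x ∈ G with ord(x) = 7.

48

An element (a,b) has order lcm(ord(a), ord(b)); count pairs with lcm equal to 7.
Enumerating gives 48 such elements.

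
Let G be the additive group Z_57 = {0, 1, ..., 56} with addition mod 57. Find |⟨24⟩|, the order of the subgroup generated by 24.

19

In Z_57, the order of an element a is n/gcd(a, n).
gcd(24, 57) = 3, so |⟨24⟩| = 57/3 = 19.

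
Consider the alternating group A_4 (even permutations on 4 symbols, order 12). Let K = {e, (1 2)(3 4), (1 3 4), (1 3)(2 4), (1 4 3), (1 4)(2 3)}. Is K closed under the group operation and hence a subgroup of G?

No

Closure fails: (1 4 3) ∘ (1 2)(3 4) = (1 2 4) ∉ K. So K is not a subgroup.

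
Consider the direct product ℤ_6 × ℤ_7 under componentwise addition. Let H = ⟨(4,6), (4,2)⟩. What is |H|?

|⟨(4,6)⟩| = 21 and |⟨(4,2)⟩| = 21, so |H| is a multiple of lcm(21, 21) = 21 and divides |G| = 42.
Closing under the operation: H = {(0,0), (0,1), (0,2), (0,3), (0,4), (0,5), (0,6), (2,0), (2,1), (2,2), (2,3), (2,4), (2,5), (2,6), (4,0), (4,1), (4,2), (4,3), (4,4), (4,5), (4,6)}, so |H| = 21.

21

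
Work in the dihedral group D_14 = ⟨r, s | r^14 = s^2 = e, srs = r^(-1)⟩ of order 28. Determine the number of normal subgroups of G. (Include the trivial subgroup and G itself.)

G has 28 subgroups. Checking conjugation-invariance by order — order 1: 1/1 normal; order 2: 1/15 normal; order 4: 0/7 normal; order 7: 1/1 normal; order 14: 3/3 normal; order 28: 1/1 normal.
Total normal subgroups: 7.

7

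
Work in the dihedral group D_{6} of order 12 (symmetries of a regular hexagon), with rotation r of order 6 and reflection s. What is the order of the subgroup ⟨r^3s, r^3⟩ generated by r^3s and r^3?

4

|⟨r^3s⟩| = 2 and |⟨r^3⟩| = 2, so |H| is a multiple of lcm(2, 2) = 2 and divides |G| = 12.
Closing under the operation: H = {e, r^3, s, r^3s}, so |H| = 4.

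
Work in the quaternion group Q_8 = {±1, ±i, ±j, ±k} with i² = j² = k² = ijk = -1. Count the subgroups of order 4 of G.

3

|G| = 8 and 4 | 8, so subgroups of order 4 are possible by Lagrange.
The subgroups of order 4 are: {1, -1, i, -i}; {1, -1, j, -j}; {1, -1, k, -k}.
So G has 3 subgroups of order 4.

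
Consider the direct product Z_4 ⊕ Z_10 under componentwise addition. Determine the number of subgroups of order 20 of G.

|G| = 40 and 20 | 40, so subgroups of order 20 are possible by Lagrange.
The subgroups of order 20 are: {(0,0), (0,1), (0,2), (0,3), (0,4), (0,5), (0,6), (0,7), (0,8), (0,9), (2,0), (2,1), (2,2), (2,3), (2,4), (2,5), (2,6), (2,7), (2,8), (2,9)}; {(0,0), (0,2), (0,4), (0,6), (0,8), (1,0), (1,2), (1,4), (1,6), (1,8), (2,0), (2,2), (2,4), (2,6), (2,8), (3,0), (3,2), (3,4), (3,6), (3,8)}; {(0,0), (0,2), (0,4), (0,6), (0,8), (1,1), (1,3), (1,5), (1,7), (1,9), (2,0), (2,2), (2,4), (2,6), (2,8), (3,1), (3,3), (3,5), (3,7), (3,9)}.
So G has 3 subgroups of order 20.

3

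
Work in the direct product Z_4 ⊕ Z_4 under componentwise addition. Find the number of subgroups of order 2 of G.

|G| = 16 and 2 | 16, so subgroups of order 2 are possible by Lagrange.
The subgroups of order 2 are: {(0,0), (0,2)}; {(0,0), (2,0)}; {(0,0), (2,2)}.
So G has 3 subgroups of order 2.

3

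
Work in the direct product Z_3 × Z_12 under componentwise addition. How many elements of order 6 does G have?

An element (a,b) has order lcm(ord(a), ord(b)); count pairs with lcm equal to 6.
Enumerating gives 8 such elements.

8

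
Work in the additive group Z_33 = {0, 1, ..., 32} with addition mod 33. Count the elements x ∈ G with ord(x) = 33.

In a cyclic group of order 33, the number of elements of order d (for d | 33) is φ(d).
φ(33) = 20.

20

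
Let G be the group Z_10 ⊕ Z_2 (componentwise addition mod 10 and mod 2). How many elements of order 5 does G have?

4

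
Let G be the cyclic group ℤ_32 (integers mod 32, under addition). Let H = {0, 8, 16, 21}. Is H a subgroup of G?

No

8 ∈ H but its inverse 24 ∉ H, so H is not a subgroup.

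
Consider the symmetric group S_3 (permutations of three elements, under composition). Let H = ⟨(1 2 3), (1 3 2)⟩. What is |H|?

3

|⟨(1 2 3)⟩| = 3 and |⟨(1 3 2)⟩| = 3, so |H| is a multiple of lcm(3, 3) = 3 and divides |G| = 6.
Closing under the operation: H = {e, (1 2 3), (1 3 2)}, so |H| = 3.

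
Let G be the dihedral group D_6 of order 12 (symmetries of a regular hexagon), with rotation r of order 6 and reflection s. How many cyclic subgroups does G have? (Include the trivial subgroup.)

Group the elements of G by the cyclic subgroup they generate; each cyclic subgroup of order d accounts for φ(d) elements.
Cyclic subgroups by order — order 1: 1; order 2: 7; order 3: 1; order 6: 1.
Total: 10.

10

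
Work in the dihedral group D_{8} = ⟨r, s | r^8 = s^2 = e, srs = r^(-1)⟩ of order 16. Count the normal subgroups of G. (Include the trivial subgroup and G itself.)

7

G has 19 subgroups. Checking conjugation-invariance by order — order 1: 1/1 normal; order 2: 1/9 normal; order 4: 1/5 normal; order 8: 3/3 normal; order 16: 1/1 normal.
Total normal subgroups: 7.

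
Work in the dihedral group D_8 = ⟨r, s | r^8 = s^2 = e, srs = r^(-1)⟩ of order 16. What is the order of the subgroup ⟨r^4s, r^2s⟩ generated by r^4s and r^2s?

|⟨r^4s⟩| = 2 and |⟨r^2s⟩| = 2, so |H| is a multiple of lcm(2, 2) = 2 and divides |G| = 16.
Closing under the operation: H = {e, r^2, r^4, r^6, s, r^2s, r^4s, r^6s}, so |H| = 8.

8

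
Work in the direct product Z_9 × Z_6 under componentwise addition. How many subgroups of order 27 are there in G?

|G| = 54 and 27 | 54, so subgroups of order 27 are possible by Lagrange.
The subgroups of order 27 are: {(0,0), (0,2), (0,4), (1,0), (1,2), (1,4), (2,0), (2,2), (2,4), (3,0), (3,2), (3,4), (4,0), (4,2), (4,4), (5,0), (5,2), (5,4), (6,0), (6,2), (6,4), (7,0), (7,2), (7,4), (8,0), (8,2), (8,4)}.
So G has 1 subgroup of order 27.

1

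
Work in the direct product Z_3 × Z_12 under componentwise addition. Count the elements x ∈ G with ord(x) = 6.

8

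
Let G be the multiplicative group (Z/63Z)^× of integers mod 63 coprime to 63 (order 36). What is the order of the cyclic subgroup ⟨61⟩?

Compute successive powers of 61 mod 63: 61, 4, 55, 16, 31, 1; 61^6 ≡ 1 (mod 63).
So |⟨61⟩| = 6.

6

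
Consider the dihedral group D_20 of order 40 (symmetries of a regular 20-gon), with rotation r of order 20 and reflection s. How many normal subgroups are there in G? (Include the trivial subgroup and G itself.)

9

G has 48 subgroups. Checking conjugation-invariance by order — order 1: 1/1 normal; order 2: 1/21 normal; order 4: 1/11 normal; order 5: 1/1 normal; order 8: 0/5 normal; order 10: 1/5 normal; order 20: 3/3 normal; order 40: 1/1 normal.
Total normal subgroups: 9.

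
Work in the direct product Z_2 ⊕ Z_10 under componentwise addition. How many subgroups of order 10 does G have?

3

|G| = 20 and 10 | 20, so subgroups of order 10 are possible by Lagrange.
The subgroups of order 10 are: {(0,0), (0,1), (0,2), (0,3), (0,4), (0,5), (0,6), (0,7), (0,8), (0,9)}; {(0,0), (0,2), (0,4), (0,6), (0,8), (1,0), (1,2), (1,4), (1,6), (1,8)}; {(0,0), (0,2), (0,4), (0,6), (0,8), (1,1), (1,3), (1,5), (1,7), (1,9)}.
So G has 3 subgroups of order 10.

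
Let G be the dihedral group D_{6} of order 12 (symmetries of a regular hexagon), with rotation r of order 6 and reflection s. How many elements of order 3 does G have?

2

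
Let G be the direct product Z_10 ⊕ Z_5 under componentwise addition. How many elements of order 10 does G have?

24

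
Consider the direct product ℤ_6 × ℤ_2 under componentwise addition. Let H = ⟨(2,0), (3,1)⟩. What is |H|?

|⟨(2,0)⟩| = 3 and |⟨(3,1)⟩| = 2, so |H| is a multiple of lcm(3, 2) = 6 and divides |G| = 12.
Closing under the operation: H = {(0,0), (1,1), (2,0), (3,1), (4,0), (5,1)}, so |H| = 6.

6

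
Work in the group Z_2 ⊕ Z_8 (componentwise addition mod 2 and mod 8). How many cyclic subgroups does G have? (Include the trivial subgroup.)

8

Each element a generates a cyclic subgroup ⟨a⟩; distinct elements may generate the same one (a cyclic group of order d has φ(d) generators).
Cyclic subgroups by order — order 1: 1; order 2: 3; order 4: 2; order 8: 2.
Total: 8.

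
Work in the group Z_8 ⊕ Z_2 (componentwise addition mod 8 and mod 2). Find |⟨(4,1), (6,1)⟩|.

8

|⟨(4,1)⟩| = 2 and |⟨(6,1)⟩| = 4, so |H| is a multiple of lcm(2, 4) = 4 and divides |G| = 16.
Closing under the operation: H = {(0,0), (0,1), (2,0), (2,1), (4,0), (4,1), (6,0), (6,1)}, so |H| = 8.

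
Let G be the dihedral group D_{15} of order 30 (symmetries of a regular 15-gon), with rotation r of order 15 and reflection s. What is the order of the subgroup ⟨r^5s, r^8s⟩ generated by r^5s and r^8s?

10

|⟨r^5s⟩| = 2 and |⟨r^8s⟩| = 2, so |H| is a multiple of lcm(2, 2) = 2 and divides |G| = 30.
Closing under the operation: H = {e, r^3, r^6, r^9, r^12, r^2s, r^5s, r^8s, r^11s, r^14s}, so |H| = 10.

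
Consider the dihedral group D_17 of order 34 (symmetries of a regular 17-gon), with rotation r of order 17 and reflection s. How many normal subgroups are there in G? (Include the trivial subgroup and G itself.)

G has 20 subgroups. Checking conjugation-invariance by order — order 1: 1/1 normal; order 2: 0/17 normal; order 17: 1/1 normal; order 34: 1/1 normal.
Total normal subgroups: 3.

3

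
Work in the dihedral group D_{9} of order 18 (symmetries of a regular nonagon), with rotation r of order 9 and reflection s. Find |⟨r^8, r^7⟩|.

9

|⟨r^8⟩| = 9 and |⟨r^7⟩| = 9, so |H| is a multiple of lcm(9, 9) = 9 and divides |G| = 18.
Closing under the operation: H = {e, r, r^2, r^3, r^4, r^5, r^6, r^7, r^8}, so |H| = 9.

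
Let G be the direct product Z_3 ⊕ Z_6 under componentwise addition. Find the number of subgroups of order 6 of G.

4

|G| = 18 and 6 | 18, so subgroups of order 6 are possible by Lagrange.
The subgroups of order 6 are: {(0,0), (0,1), (0,2), (0,3), (0,4), (0,5)}; {(0,0), (0,3), (1,0), (1,3), (2,0), (2,3)}; {(0,0), (0,3), (1,1), (1,4), (2,2), (2,5)}; {(0,0), (0,3), (1,2), (1,5), (2,1), (2,4)}.
So G has 4 subgroups of order 6.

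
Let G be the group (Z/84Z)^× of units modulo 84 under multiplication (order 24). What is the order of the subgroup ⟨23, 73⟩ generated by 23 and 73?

|⟨23⟩| = 6 and |⟨73⟩| = 6, so |H| is a multiple of lcm(6, 6) = 6 and divides |G| = 24.
Closing under the operation: H = {1, 11, 13, 23, 25, 37, 47, 59, 61, 71, 73, 83}, so |H| = 12.

12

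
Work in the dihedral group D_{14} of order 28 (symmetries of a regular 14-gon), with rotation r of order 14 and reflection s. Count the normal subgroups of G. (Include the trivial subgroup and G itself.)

G has 28 subgroups. Checking conjugation-invariance by order — order 1: 1/1 normal; order 2: 1/15 normal; order 4: 0/7 normal; order 7: 1/1 normal; order 14: 3/3 normal; order 28: 1/1 normal.
Total normal subgroups: 7.

7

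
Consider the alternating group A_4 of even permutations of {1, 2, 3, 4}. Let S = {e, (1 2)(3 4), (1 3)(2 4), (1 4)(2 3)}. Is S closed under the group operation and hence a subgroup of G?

|S| = 4 divides |G| = 12, consistent with Lagrange.
S contains the identity, every element's inverse is in S, and S is closed under ∘: it is a subgroup.

Yes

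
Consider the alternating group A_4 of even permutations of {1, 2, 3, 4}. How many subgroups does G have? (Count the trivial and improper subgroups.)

10

|G| = 12, so by Lagrange every subgroup order divides 12. Divisors: 1, 2, 3, 4, 6, 12.
Subgroups by order — order 1: 1; order 2: 3; order 3: 4; order 4: 1; order 6: 0; order 12: 1.
Total: 1 + 3 + 4 + 1 + 0 + 1 = 10.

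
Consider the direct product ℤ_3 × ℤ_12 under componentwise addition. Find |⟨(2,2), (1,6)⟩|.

18

|⟨(2,2)⟩| = 6 and |⟨(1,6)⟩| = 6, so |H| is a multiple of lcm(6, 6) = 6 and divides |G| = 36.
Closing under the operation: H = {(0,0), (0,2), (0,4), (0,6), (0,8), (0,10), (1,0), (1,2), (1,4), (1,6), (1,8), (1,10), (2,0), (2,2), (2,4), (2,6), (2,8), (2,10)}, so |H| = 18.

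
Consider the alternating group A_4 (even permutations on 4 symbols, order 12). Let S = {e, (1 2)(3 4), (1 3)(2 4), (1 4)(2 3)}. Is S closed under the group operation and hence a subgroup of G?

|S| = 4 divides |G| = 12, consistent with Lagrange.
S contains the identity, every element's inverse is in S, and S is closed under ∘: it is a subgroup.

Yes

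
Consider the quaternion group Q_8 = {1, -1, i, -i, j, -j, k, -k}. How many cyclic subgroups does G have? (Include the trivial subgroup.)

5

A cyclic subgroup of order d is generated by each of its φ(d) elements of order d, so the cyclic subgroups of order d number (#elements of order d)/φ(d).
Cyclic subgroups by order — order 1: 1; order 2: 1; order 4: 3.
Total: 5.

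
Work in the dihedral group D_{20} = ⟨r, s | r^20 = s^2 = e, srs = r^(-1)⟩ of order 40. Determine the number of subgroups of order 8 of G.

|G| = 40 and 8 | 40, so subgroups of order 8 are possible by Lagrange.
The subgroups of order 8 are: {e, r^5, r^10, r^15, s, r^5s, r^10s, r^15s}; {e, r^5, r^10, r^15, rs, r^6s, r^11s, r^16s}; {e, r^5, r^10, r^15, r^2s, r^7s, r^12s, r^17s}; {e, r^5, r^10, r^15, r^3s, r^8s, r^13s, r^18s}; … (5 in all).
So G has 5 subgroups of order 8.

5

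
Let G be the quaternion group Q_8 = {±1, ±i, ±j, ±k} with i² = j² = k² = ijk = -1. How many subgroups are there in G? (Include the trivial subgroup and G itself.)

|G| = 8, so by Lagrange every subgroup order divides 8. Divisors: 1, 2, 4, 8.
Subgroups by order — order 1: 1; order 2: 1; order 4: 3; order 8: 1.
Total: 1 + 1 + 3 + 1 = 6.

6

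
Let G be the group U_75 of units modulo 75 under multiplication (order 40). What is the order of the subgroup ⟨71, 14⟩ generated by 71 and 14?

20

|⟨71⟩| = 10 and |⟨14⟩| = 10, so |H| is a multiple of lcm(10, 10) = 10 and divides |G| = 40.
Closing under the operation: H = {1, 4, 11, 14, 16, 19, 26, 29, 31, 34, 41, 44, 46, 49, 56, 59, 61, 64, 71, 74}, so |H| = 20.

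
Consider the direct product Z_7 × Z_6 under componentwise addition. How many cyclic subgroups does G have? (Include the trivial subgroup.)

8

Group the elements of G by the cyclic subgroup they generate; each cyclic subgroup of order d accounts for φ(d) elements.
Cyclic subgroups by order — order 1: 1; order 2: 1; order 3: 1; order 6: 1; order 7: 1; order 14: 1; order 21: 1; order 42: 1.
Total: 8.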